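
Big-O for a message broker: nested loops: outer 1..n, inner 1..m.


Reasoning: product of independent bounds
Complexity: O(n*m)

O(n*m)


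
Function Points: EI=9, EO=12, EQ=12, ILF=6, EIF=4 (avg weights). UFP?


UFP = EI*4 + EO*5 + EQ*4 + ILF*10 + EIF*7
UFP = 9*4 + 12*5 + 12*4 + 6*10 + 4*7
UFP = 36 + 60 + 48 + 60 + 28
UFP = 232

232


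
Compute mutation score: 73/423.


Mutation score = killed / total * 100
Mutation score = 73 / 423 * 100
Mutation score = 17.26%

17.26%


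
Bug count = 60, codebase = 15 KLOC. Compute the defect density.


Defect density = defects / KLOC
Defect density = 60 / 15
Defect density = 4.0 defects/KLOC

4.0 defects/KLOC


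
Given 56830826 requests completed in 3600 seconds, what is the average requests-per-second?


Formula: throughput = requests / seconds
throughput = 56830826 / 3600
throughput = 15786.34 requests/second

15786.34 requests/second


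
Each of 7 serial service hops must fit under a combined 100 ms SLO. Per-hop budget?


Formula: per_stage = total_budget / stages
per_stage = 100 / 7
per_stage = 14.29 ms

14.29 ms


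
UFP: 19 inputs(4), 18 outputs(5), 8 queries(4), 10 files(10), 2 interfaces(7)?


UFP = EI*4 + EO*5 + EQ*4 + ILF*10 + EIF*7
UFP = 19*4 + 18*5 + 8*4 + 10*10 + 2*7
UFP = 76 + 90 + 32 + 100 + 14
UFP = 312

312


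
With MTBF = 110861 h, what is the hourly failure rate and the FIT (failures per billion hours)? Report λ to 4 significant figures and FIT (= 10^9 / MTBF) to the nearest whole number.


Formula: λ = 1 / MTBF; FIT = λ × 1e9 = 1e9 / MTBF
λ = 1 / 110861 ≈ 9.020e-06 failures/hour
FIT = 1e9 / 110861 ≈ 9020 failures per 1e9 hours (nearest whole number)

λ = 9.020e-06 /h, FIT = 9020


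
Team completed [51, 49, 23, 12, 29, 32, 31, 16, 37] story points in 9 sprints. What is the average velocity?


Formula: Avg velocity = Total points / Number of sprints
Points: [51, 49, 23, 12, 29, 32, 31, 16, 37]
Sum = 51 + 49 + 23 + 12 + 29 + 32 + 31 + 16 + 37 = 280
Avg velocity = 280 / 9 = 31.11 points/sprint

31.11 points/sprint


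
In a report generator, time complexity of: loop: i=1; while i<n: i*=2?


Reasoning: i doubles each step so iterations are log2(n)
Complexity: O(log n)

O(log n)


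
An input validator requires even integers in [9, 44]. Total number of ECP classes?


Constraint: even integers in [9, 44]
Class 1: x < 9 — out-of-range invalid
Class 2: x in [9,44] but odd — wrong type invalid
Class 3: x in [9,44] and even — valid
Class 4: x > 44 — out-of-range invalid
Total equivalence classes: 4

4 equivalence classes


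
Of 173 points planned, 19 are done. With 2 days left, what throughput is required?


Formula: Required rate = Remaining points / Days left
Remaining = 173 - 19 = 154 points
Required rate = 154 / 2 = 77.0 points/day

77.0 points/day


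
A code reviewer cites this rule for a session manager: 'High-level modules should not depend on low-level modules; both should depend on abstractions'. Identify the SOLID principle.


This describes the Dependency Inversion Principle (DIP)

Dependency Inversion Principle (DIP)


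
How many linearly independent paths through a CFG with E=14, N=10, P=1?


Formula: V(G) = E - N + 2P
V(G) = 14 - 10 + 2*1
V(G) = 4 + 2
V(G) = 6

6


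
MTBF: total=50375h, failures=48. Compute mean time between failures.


Formula: MTBF = Total operating time / Number of failures
MTBF = 50375 / 48
MTBF = 1049.48 hours

1049.48 hours


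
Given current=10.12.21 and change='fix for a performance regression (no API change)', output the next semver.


Current: 10.12.21
Change category: 'fix for a performance regression (no API change)' → patch bump
SemVer rule: patch bump → increment PATCH (MAJOR and MINOR unchanged)
New: 10.12.22

10.12.22


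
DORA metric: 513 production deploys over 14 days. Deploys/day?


Formula: deployments per day = releases / days
= 513 / 14
= 36.643 deploys/day
(equivalently, 256.5 deploys/week)

36.643 deploys/day


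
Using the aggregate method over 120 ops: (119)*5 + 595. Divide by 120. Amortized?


Formula: Amortized cost = Total cost / Operations
Total cost = (119 * 5) + (1 * 595)
Total cost = 595 + 595 = 1190
Amortized = 1190 / 120 = 9.9167

9.9167


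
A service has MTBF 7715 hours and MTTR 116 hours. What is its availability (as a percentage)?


Availability = MTBF / (MTBF + MTTR)
Availability = 7715 / (7715 + 116)
Availability = 7715 / 7831
Availability = 98.5187%

98.5187%


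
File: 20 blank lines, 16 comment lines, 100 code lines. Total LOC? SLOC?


Total LOC = blank + comment + code
Total LOC = 20 + 16 + 100 = 136
SLOC (source only) = code = 100

Total LOC: 136, SLOC: 100


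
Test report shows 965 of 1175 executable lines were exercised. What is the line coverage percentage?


Coverage = covered / total * 100
Coverage = 965 / 1175 * 100
Coverage = 82.13%

82.13%


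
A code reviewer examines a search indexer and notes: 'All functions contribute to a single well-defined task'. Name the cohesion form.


Reasoning: Best: single purpose
Type: Functional cohesion

Functional cohesion


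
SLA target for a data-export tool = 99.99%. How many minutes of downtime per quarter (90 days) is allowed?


Formula: allowed downtime = period * (100 - SLA) / 100
Period (quarter (90 days)) = 129600 minutes
Unavailability fraction = (100 - 99.99) / 100
Allowed downtime = 129600 * (100 - 99.99) / 100
Allowed downtime = 12.96 minutes

12.96 minutes


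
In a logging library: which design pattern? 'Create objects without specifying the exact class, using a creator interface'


This matches the Factory Method pattern

Factory Method


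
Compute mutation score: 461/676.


Mutation score = killed / total * 100
Mutation score = 461 / 676 * 100
Mutation score = 68.2%

68.2%


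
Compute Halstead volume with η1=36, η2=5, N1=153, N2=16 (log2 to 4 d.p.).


Formula: V = N * log2(η), where N = N1 + N2 and η = η1 + η2
η = 36 + 5 = 41
N = 153 + 16 = 169
log2(41) ≈ 5.3576
V = 169 * 5.3576 = 905.43

905.43


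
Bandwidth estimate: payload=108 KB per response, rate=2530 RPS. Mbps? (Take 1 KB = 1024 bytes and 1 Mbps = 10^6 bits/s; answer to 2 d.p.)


Formula: Mbps = payload_bytes * RPS * 8 / 1e6
Payload per request = 108 KB = 108 * 1024 = 110592 bytes
Total bytes/sec = 110592 * 2530 = 279797760
Total bits/sec = 279797760 * 8 = 2238382080
Mbps = 2238382080 / 1e6 = 2238.38

2238.38 Mbps


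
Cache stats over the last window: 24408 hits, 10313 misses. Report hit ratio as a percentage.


Formula: hit rate = hits / (hits + misses) * 100
hit rate = 24408 / (24408 + 10313) * 100
hit rate = 24408 / 34721 * 100
hit rate = 70.3%

70.3%


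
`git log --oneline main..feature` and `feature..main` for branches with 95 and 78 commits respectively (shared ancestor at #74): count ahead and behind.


Common ancestor: commit #74
feature commits after divergence: 95 - 74 = 21
main commits after divergence: 78 - 74 = 4
feature is 21 commits ahead of main
main is 4 commits ahead of feature

feature ahead: 21, main ahead: 4


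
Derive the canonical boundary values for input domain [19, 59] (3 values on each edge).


Range: [19, 59]
Boundaries: just below min, min, min+1, max-1, max, just above max
Values: [18, 19, 20, 58, 59, 60]

[18, 19, 20, 58, 59, 60]


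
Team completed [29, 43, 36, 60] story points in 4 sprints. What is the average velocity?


Formula: Avg velocity = Total points / Number of sprints
Points: [29, 43, 36, 60]
Sum = 29 + 43 + 36 + 60 = 168
Avg velocity = 168 / 4 = 42.0 points/sprint

42.0 points/sprint


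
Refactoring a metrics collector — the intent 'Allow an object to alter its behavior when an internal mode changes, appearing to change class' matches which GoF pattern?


This matches the State pattern

State


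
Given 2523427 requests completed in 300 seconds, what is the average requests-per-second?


Formula: throughput = requests / seconds
throughput = 2523427 / 300
throughput = 8411.42 requests/second

8411.42 requests/second


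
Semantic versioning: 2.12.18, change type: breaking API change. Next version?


Current: 2.12.18
Change category: 'breaking API change' → major bump
SemVer rule: major bump → increment MAJOR, reset MINOR and PATCH to 0
New: 3.0.0

3.0.0


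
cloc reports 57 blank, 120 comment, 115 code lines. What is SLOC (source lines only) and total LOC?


Total LOC = blank + comment + code
Total LOC = 57 + 120 + 115 = 292
SLOC (source only) = code = 115

Total LOC: 292, SLOC: 115


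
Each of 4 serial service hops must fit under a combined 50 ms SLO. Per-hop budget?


Formula: per_stage = total_budget / stages
per_stage = 50 / 4
per_stage = 12.5 ms

12.5 ms


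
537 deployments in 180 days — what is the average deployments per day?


Formula: deployments per day = releases / days
= 537 / 180
= 2.983 deploys/day
(equivalently, 20.88 deploys/week)

2.983 deploys/day


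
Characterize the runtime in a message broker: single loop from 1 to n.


Reasoning: one pass through n items
Complexity: O(n)

O(n)


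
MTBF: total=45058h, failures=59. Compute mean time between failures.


Formula: MTBF = Total operating time / Number of failures
MTBF = 45058 / 59
MTBF = 763.69 hours

763.69 hours


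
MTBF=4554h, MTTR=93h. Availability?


Availability = MTBF / (MTBF + MTTR)
Availability = 4554 / (4554 + 93)
Availability = 4554 / 4647
Availability = 97.9987%

97.9987%


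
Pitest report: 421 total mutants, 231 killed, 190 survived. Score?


Mutation score = killed / total * 100
Mutation score = 231 / 421 * 100
Mutation score = 54.87%

54.87%


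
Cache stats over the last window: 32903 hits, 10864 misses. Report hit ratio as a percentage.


Formula: hit rate = hits / (hits + misses) * 100
hit rate = 32903 / (32903 + 10864) * 100
hit rate = 32903 / 43767 * 100
hit rate = 75.18%

75.18%


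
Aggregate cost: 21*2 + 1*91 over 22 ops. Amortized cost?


Formula: Amortized cost = Total cost / Operations
Total cost = (21 * 2) + (1 * 91)
Total cost = 42 + 91 = 133
Amortized = 133 / 22 = 6.0455

6.0455


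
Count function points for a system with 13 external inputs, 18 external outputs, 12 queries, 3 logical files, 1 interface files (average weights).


UFP = EI*4 + EO*5 + EQ*4 + ILF*10 + EIF*7
UFP = 13*4 + 18*5 + 12*4 + 3*10 + 1*7
UFP = 52 + 90 + 48 + 30 + 7
UFP = 227

227


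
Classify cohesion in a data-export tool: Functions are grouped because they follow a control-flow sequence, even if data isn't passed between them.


Reasoning: Grouped by order of execution within a routine, not by data flow
Type: Procedural cohesion

Procedural cohesion


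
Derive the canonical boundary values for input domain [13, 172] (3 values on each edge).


Range: [13, 172]
Boundaries: just below min, min, min+1, max-1, max, just above max
Values: [12, 13, 14, 171, 172, 173]

[12, 13, 14, 171, 172, 173]


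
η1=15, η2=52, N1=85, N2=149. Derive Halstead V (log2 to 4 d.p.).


Formula: V = N * log2(η), where N = N1 + N2 and η = η1 + η2
η = 15 + 52 = 67
N = 85 + 149 = 234
log2(67) ≈ 6.0661
V = 234 * 6.0661 = 1419.47

1419.47


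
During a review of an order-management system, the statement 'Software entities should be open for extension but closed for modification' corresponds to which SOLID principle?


This describes the Open/Closed Principle (OCP)

Open/Closed Principle (OCP)


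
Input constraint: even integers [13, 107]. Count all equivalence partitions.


Constraint: even integers in [13, 107]
Class 1: x < 13 — out-of-range invalid
Class 2: x in [13,107] but odd — wrong type invalid
Class 3: x in [13,107] and even — valid
Class 4: x > 107 — out-of-range invalid
Total equivalence classes: 4

4 equivalence classes


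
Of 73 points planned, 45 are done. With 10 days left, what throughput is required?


Formula: Required rate = Remaining points / Days left
Remaining = 73 - 45 = 28 points
Required rate = 28 / 10 = 2.8 points/day

2.8 points/day


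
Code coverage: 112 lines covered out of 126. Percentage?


Coverage = covered / total * 100
Coverage = 112 / 126 * 100
Coverage = 88.89%

88.89%


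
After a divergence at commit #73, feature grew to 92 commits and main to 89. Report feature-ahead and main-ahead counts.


Common ancestor: commit #73
feature commits after divergence: 92 - 73 = 19
main commits after divergence: 89 - 73 = 16
feature is 19 commits ahead of main
main is 16 commits ahead of feature

feature ahead: 19, main ahead: 16


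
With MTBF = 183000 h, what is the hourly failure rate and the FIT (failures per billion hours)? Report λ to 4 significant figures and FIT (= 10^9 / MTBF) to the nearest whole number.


Formula: λ = 1 / MTBF; FIT = λ × 1e9 = 1e9 / MTBF
λ = 1 / 183000 ≈ 5.464e-06 failures/hour
FIT = 1e9 / 183000 ≈ 5464 failures per 1e9 hours (nearest whole number)

λ = 5.464e-06 /h, FIT = 5464


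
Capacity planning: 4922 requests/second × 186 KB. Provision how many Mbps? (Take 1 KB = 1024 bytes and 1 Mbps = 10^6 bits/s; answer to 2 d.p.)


Formula: Mbps = payload_bytes * RPS * 8 / 1e6
Payload per request = 186 KB = 186 * 1024 = 190464 bytes
Total bytes/sec = 190464 * 4922 = 937463808
Total bits/sec = 937463808 * 8 = 7499710464
Mbps = 7499710464 / 1e6 = 7499.71

7499.71 Mbps


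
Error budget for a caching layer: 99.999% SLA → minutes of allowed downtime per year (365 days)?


Formula: allowed downtime = period * (100 - SLA) / 100
Period (year (365 days)) = 525600 minutes
Unavailability fraction = (100 - 99.999) / 100
Allowed downtime = 525600 * (100 - 99.999) / 100
Allowed downtime = 5.256 minutes

5.256 minutes


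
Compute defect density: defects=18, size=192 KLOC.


Defect density = defects / KLOC
Defect density = 18 / 192
Defect density = 0.094 defects/KLOC

0.094 defects/KLOC


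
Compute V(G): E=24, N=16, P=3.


Formula: V(G) = E - N + 2P
V(G) = 24 - 16 + 2*3
V(G) = 8 + 6
V(G) = 14

14


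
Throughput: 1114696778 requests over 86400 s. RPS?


Formula: throughput = requests / seconds
throughput = 1114696778 / 86400
throughput = 12901.58 requests/second

12901.58 requests/second


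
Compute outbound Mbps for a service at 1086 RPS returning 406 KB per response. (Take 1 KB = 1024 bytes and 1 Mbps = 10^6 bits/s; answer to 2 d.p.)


Formula: Mbps = payload_bytes * RPS * 8 / 1e6
Payload per request = 406 KB = 406 * 1024 = 415744 bytes
Total bytes/sec = 415744 * 1086 = 451497984
Total bits/sec = 451497984 * 8 = 3611983872
Mbps = 3611983872 / 1e6 = 3611.98

3611.98 Mbps


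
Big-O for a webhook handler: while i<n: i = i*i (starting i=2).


Reasoning: squaring drives double-exponential growth; iterations ~ log log n
Complexity: O(log log n)

O(log log n)


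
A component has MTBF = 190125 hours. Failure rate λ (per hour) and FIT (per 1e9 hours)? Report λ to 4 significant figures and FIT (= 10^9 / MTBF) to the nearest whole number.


Formula: λ = 1 / MTBF; FIT = λ × 1e9 = 1e9 / MTBF
λ = 1 / 190125 ≈ 5.260e-06 failures/hour
FIT = 1e9 / 190125 ≈ 5260 failures per 1e9 hours (nearest whole number)

λ = 5.260e-06 /h, FIT = 5260


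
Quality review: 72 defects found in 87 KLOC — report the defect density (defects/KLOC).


Defect density = defects / KLOC
Defect density = 72 / 87
Defect density = 0.828 defects/KLOC

0.828 defects/KLOC


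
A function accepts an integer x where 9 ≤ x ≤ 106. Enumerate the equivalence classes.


Valid range: [9, 106]
Class 1: x < 9 — invalid
Class 2: 9 ≤ x ≤ 106 — valid
Class 3: x > 106 — invalid
Total equivalence classes: 3

3 equivalence classes


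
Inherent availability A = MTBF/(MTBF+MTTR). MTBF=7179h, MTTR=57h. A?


Availability = MTBF / (MTBF + MTTR)
Availability = 7179 / (7179 + 57)
Availability = 7179 / 7236
Availability = 99.2123%

99.2123%


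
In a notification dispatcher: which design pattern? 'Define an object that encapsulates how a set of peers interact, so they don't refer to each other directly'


This matches the Mediator pattern

Mediator


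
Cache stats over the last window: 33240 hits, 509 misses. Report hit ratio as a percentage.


Formula: hit rate = hits / (hits + misses) * 100
hit rate = 33240 / (33240 + 509) * 100
hit rate = 33240 / 33749 * 100
hit rate = 98.49%

98.49%


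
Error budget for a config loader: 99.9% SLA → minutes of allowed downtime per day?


Formula: allowed downtime = period * (100 - SLA) / 100
Period (day) = 1440 minutes
Unavailability fraction = (100 - 99.9) / 100
Allowed downtime = 1440 * (100 - 99.9) / 100
Allowed downtime = 1.44 minutes

1.44 minutes


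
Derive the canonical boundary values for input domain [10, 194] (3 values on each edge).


Range: [10, 194]
Boundaries: just below min, min, min+1, max-1, max, just above max
Values: [9, 10, 11, 193, 194, 195]

[9, 10, 11, 193, 194, 195]


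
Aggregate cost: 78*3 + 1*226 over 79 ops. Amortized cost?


Formula: Amortized cost = Total cost / Operations
Total cost = (78 * 3) + (1 * 226)
Total cost = 234 + 226 = 460
Amortized = 460 / 79 = 5.8228

5.8228


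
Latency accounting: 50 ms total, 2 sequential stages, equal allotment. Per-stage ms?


Formula: per_stage = total_budget / stages
per_stage = 50 / 2
per_stage = 25.0 ms

25.0 ms


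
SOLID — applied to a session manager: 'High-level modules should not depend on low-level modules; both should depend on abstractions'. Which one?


This describes the Dependency Inversion Principle (DIP)

Dependency Inversion Principle (DIP)


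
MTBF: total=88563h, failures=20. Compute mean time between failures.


Formula: MTBF = Total operating time / Number of failures
MTBF = 88563 / 20
MTBF = 4428.15 hours

4428.15 hours


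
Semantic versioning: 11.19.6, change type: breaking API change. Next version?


Current: 11.19.6
Change category: 'breaking API change' → major bump
SemVer rule: major bump → increment MAJOR, reset MINOR and PATCH to 0
New: 12.0.0

12.0.0


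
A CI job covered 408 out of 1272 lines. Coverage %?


Coverage = covered / total * 100
Coverage = 408 / 1272 * 100
Coverage = 32.08%

32.08%


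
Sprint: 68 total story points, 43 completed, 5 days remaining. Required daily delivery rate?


Formula: Required rate = Remaining points / Days left
Remaining = 68 - 43 = 25 points
Required rate = 25 / 5 = 5.0 points/day

5.0 points/day


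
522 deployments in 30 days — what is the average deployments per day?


Formula: deployments per day = releases / days
= 522 / 30
= 17.4 deploys/day
(equivalently, 121.8 deploys/week)

17.4 deploys/day


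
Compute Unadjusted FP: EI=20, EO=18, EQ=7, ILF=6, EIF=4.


UFP = EI*4 + EO*5 + EQ*4 + ILF*10 + EIF*7
UFP = 20*4 + 18*5 + 7*4 + 6*10 + 4*7
UFP = 80 + 90 + 28 + 60 + 28
UFP = 286

286


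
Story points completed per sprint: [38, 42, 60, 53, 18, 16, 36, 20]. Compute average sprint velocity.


Formula: Avg velocity = Total points / Number of sprints
Points: [38, 42, 60, 53, 18, 16, 36, 20]
Sum = 38 + 42 + 60 + 53 + 18 + 16 + 36 + 20 = 283
Avg velocity = 283 / 8 = 35.38 points/sprint

35.38 points/sprint


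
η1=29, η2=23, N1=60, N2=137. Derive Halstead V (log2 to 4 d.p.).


Formula: V = N * log2(η), where N = N1 + N2 and η = η1 + η2
η = 29 + 23 = 52
N = 60 + 137 = 197
log2(52) ≈ 5.7004
V = 197 * 5.7004 = 1122.98

1122.98


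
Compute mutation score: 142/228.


Mutation score = killed / total * 100
Mutation score = 142 / 228 * 100
Mutation score = 62.28%

62.28%


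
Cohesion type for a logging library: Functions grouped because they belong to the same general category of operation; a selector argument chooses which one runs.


Reasoning: Grouped by category of activity, not by data or sequence
Type: Logical cohesion

Logical cohesion


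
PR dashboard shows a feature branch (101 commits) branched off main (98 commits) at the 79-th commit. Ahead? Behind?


Common ancestor: commit #79
feature commits after divergence: 101 - 79 = 22
main commits after divergence: 98 - 79 = 19
feature is 22 commits ahead of main
main is 19 commits ahead of feature

feature ahead: 22, main ahead: 19


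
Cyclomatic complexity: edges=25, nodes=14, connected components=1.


Formula: V(G) = E - N + 2P
V(G) = 25 - 14 + 2*1
V(G) = 11 + 2
V(G) = 13

13


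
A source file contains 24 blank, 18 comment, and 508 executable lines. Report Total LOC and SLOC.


Total LOC = blank + comment + code
Total LOC = 24 + 18 + 508 = 550
SLOC (source only) = code = 508

Total LOC: 550, SLOC: 508


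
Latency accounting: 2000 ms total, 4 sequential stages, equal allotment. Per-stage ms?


Formula: per_stage = total_budget / stages
per_stage = 2000 / 4
per_stage = 500.0 ms

500.0 ms


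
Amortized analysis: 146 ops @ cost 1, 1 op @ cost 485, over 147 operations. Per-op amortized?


Formula: Amortized cost = Total cost / Operations
Total cost = (146 * 1) + (1 * 485)
Total cost = 146 + 485 = 631
Amortized = 631 / 147 = 4.2925

4.2925


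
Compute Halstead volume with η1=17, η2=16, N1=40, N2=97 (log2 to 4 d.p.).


Formula: V = N * log2(η), where N = N1 + N2 and η = η1 + η2
η = 17 + 16 = 33
N = 40 + 97 = 137
log2(33) ≈ 5.0444
V = 137 * 5.0444 = 691.08

691.08


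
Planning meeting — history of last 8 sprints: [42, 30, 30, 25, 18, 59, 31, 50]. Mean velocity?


Formula: Avg velocity = Total points / Number of sprints
Points: [42, 30, 30, 25, 18, 59, 31, 50]
Sum = 42 + 30 + 30 + 25 + 18 + 59 + 31 + 50 = 285
Avg velocity = 285 / 8 = 35.63 points/sprint

35.63 points/sprint


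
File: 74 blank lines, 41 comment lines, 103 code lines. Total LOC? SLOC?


Total LOC = blank + comment + code
Total LOC = 74 + 41 + 103 = 218
SLOC (source only) = code = 103

Total LOC: 218, SLOC: 103


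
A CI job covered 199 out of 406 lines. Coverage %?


Coverage = covered / total * 100
Coverage = 199 / 406 * 100
Coverage = 49.01%

49.01%


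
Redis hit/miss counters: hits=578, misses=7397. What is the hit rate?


Formula: hit rate = hits / (hits + misses) * 100
hit rate = 578 / (578 + 7397) * 100
hit rate = 578 / 7975 * 100
hit rate = 7.25%

7.25%


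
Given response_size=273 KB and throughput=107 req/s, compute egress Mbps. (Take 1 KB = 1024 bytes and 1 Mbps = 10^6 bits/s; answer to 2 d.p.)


Formula: Mbps = payload_bytes * RPS * 8 / 1e6
Payload per request = 273 KB = 273 * 1024 = 279552 bytes
Total bytes/sec = 279552 * 107 = 29912064
Total bits/sec = 29912064 * 8 = 239296512
Mbps = 239296512 / 1e6 = 239.3

239.3 Mbps


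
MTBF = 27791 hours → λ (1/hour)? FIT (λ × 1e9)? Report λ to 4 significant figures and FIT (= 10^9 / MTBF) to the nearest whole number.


Formula: λ = 1 / MTBF; FIT = λ × 1e9 = 1e9 / MTBF
λ = 1 / 27791 ≈ 3.598e-05 failures/hour
FIT = 1e9 / 27791 ≈ 35983 failures per 1e9 hours (nearest whole number)

λ = 3.598e-05 /h, FIT = 35983


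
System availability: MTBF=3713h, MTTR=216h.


Availability = MTBF / (MTBF + MTTR)
Availability = 3713 / (3713 + 216)
Availability = 3713 / 3929
Availability = 94.5024%

94.5024%


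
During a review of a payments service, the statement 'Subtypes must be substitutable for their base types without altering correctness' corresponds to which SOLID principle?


This describes the Liskov Substitution Principle (LSP)

Liskov Substitution Principle (LSP)


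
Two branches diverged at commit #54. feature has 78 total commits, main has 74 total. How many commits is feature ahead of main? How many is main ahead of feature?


Common ancestor: commit #54
feature commits after divergence: 78 - 54 = 24
main commits after divergence: 74 - 54 = 20
feature is 24 commits ahead of main
main is 20 commits ahead of feature

feature ahead: 24, main ahead: 20


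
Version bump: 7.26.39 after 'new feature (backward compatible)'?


Current: 7.26.39
Change category: 'new feature (backward compatible)' → minor bump
SemVer rule: minor bump → increment MINOR, reset PATCH to 0 (MAJOR unchanged)
New: 7.27.0

7.27.0


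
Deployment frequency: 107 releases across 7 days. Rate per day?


Formula: deployments per day = releases / days
= 107 / 7
= 15.286 deploys/day
(equivalently, 107.0 deploys/week)

15.286 deploys/day


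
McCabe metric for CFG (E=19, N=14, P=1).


Formula: V(G) = E - N + 2P
V(G) = 19 - 14 + 2*1
V(G) = 5 + 2
V(G) = 7

7


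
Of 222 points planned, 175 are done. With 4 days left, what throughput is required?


Formula: Required rate = Remaining points / Days left
Remaining = 222 - 175 = 47 points
Required rate = 47 / 4 = 11.75 points/day

11.75 points/day


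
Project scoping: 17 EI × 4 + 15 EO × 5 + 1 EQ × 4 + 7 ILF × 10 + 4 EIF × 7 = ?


UFP = EI*4 + EO*5 + EQ*4 + ILF*10 + EIF*7
UFP = 17*4 + 15*5 + 1*4 + 7*10 + 4*7
UFP = 68 + 75 + 4 + 70 + 28
UFP = 245

245


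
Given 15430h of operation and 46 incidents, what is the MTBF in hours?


Formula: MTBF = Total operating time / Number of failures
MTBF = 15430 / 46
MTBF = 335.43 hours

335.43 hours


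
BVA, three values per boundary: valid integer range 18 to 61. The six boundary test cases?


Range: [18, 61]
Boundaries: just below min, min, min+1, max-1, max, just above max
Values: [17, 18, 19, 60, 61, 62]

[17, 18, 19, 60, 61, 62]


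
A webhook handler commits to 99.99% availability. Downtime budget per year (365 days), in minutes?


Formula: allowed downtime = period * (100 - SLA) / 100
Period (year (365 days)) = 525600 minutes
Unavailability fraction = (100 - 99.99) / 100
Allowed downtime = 525600 * (100 - 99.99) / 100
Allowed downtime = 52.56 minutes

52.56 minutes


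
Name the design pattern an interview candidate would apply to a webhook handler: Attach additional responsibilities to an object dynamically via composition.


This matches the Decorator pattern

Decorator


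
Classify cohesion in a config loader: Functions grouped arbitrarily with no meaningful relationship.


Reasoning: Worst: random grouping
Type: Coincidental cohesion

Coincidental cohesion


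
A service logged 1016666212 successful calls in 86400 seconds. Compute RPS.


Formula: throughput = requests / seconds
throughput = 1016666212 / 86400
throughput = 11766.97 requests/second

11766.97 requests/second


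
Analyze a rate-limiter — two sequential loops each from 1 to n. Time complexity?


Reasoning: sequential dominates: O(n) + O(n) = O(n)
Complexity: O(n)

O(n)


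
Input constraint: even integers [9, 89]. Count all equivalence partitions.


Constraint: even integers in [9, 89]
Class 1: x < 9 — out-of-range invalid
Class 2: x in [9,89] but odd — wrong type invalid
Class 3: x in [9,89] and even — valid
Class 4: x > 89 — out-of-range invalid
Total equivalence classes: 4

4 equivalence classes


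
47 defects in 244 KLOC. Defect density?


Defect density = defects / KLOC
Defect density = 47 / 244
Defect density = 0.193 defects/KLOC

0.193 defects/KLOC


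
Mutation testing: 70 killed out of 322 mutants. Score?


Mutation score = killed / total * 100
Mutation score = 70 / 322 * 100
Mutation score = 21.74%

21.74%


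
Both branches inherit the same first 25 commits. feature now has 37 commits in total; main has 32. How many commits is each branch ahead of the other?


Common ancestor: commit #25
feature commits after divergence: 37 - 25 = 12
main commits after divergence: 32 - 25 = 7
feature is 12 commits ahead of main
main is 7 commits ahead of feature

feature ahead: 12, main ahead: 7


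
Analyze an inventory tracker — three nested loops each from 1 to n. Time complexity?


Reasoning: three levels of nesting over n
Complexity: O(n^3)

O(n^3)


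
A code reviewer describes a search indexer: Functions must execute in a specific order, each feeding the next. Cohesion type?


Reasoning: Output of one is input to next
Type: Sequential cohesion

Sequential cohesion


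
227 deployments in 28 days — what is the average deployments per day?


Formula: deployments per day = releases / days
= 227 / 28
= 8.107 deploys/day
(equivalently, 56.75 deploys/week)

8.107 deploys/day


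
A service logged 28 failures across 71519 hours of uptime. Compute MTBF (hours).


Formula: MTBF = Total operating time / Number of failures
MTBF = 71519 / 28
MTBF = 2554.25 hours

2554.25 hours


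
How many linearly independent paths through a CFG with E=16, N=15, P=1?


Formula: V(G) = E - N + 2P
V(G) = 16 - 15 + 2*1
V(G) = 1 + 2
V(G) = 3

3


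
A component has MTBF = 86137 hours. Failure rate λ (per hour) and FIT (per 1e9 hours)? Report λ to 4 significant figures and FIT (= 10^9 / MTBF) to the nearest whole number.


Formula: λ = 1 / MTBF; FIT = λ × 1e9 = 1e9 / MTBF
λ = 1 / 86137 ≈ 1.161e-05 failures/hour
FIT = 1e9 / 86137 ≈ 11609 failures per 1e9 hours (nearest whole number)

λ = 1.161e-05 /h, FIT = 11609


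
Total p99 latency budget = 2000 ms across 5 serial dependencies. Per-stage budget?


Formula: per_stage = total_budget / stages
per_stage = 2000 / 5
per_stage = 400.0 ms

400.0 ms


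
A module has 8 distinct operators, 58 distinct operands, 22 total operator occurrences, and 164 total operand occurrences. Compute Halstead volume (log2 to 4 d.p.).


Formula: V = N * log2(η), where N = N1 + N2 and η = η1 + η2
η = 8 + 58 = 66
N = 22 + 164 = 186
log2(66) ≈ 6.0444
V = 186 * 6.0444 = 1124.26

1124.26


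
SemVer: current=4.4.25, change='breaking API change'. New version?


Current: 4.4.25
Change category: 'breaking API change' → major bump
SemVer rule: major bump → increment MAJOR, reset MINOR and PATCH to 0
New: 5.0.0

5.0.0


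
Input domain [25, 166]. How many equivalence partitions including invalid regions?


Valid range: [25, 166]
Class 1: x < 25 — invalid
Class 2: 25 ≤ x ≤ 166 — valid
Class 3: x > 166 — invalid
Total equivalence classes: 3

3 equivalence classes


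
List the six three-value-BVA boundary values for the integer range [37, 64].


Range: [37, 64]
Boundaries: just below min, min, min+1, max-1, max, just above max
Values: [36, 37, 38, 63, 64, 65]

[36, 37, 38, 63, 64, 65]


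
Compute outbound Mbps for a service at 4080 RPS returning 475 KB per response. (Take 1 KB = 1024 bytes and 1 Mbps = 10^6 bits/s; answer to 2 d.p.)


Formula: Mbps = payload_bytes * RPS * 8 / 1e6
Payload per request = 475 KB = 475 * 1024 = 486400 bytes
Total bytes/sec = 486400 * 4080 = 1984512000
Total bits/sec = 1984512000 * 8 = 15876096000
Mbps = 15876096000 / 1e6 = 15876.1

15876.1 Mbps


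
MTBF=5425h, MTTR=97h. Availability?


Availability = MTBF / (MTBF + MTTR)
Availability = 5425 / (5425 + 97)
Availability = 5425 / 5522
Availability = 98.2434%

98.2434%


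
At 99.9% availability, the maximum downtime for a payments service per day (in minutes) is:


Formula: allowed downtime = period * (100 - SLA) / 100
Period (day) = 1440 minutes
Unavailability fraction = (100 - 99.9) / 100
Allowed downtime = 1440 * (100 - 99.9) / 100
Allowed downtime = 1.44 minutes

1.44 minutes


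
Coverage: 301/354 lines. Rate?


Coverage = covered / total * 100
Coverage = 301 / 354 * 100
Coverage = 85.03%

85.03%


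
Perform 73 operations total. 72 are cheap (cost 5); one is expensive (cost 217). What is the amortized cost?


Formula: Amortized cost = Total cost / Operations
Total cost = (72 * 5) + (1 * 217)
Total cost = 360 + 217 = 577
Amortized = 577 / 73 = 7.9041

7.9041


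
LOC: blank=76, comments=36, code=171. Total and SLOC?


Total LOC = blank + comment + code
Total LOC = 76 + 36 + 171 = 283
SLOC (source only) = code = 171

Total LOC: 283, SLOC: 171


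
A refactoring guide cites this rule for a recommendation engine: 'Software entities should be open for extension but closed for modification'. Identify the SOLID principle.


This describes the Open/Closed Principle (OCP)

Open/Closed Principle (OCP)


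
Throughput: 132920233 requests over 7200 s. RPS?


Formula: throughput = requests / seconds
throughput = 132920233 / 7200
throughput = 18461.14 requests/second

18461.14 requests/second


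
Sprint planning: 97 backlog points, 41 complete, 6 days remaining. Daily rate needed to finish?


Formula: Required rate = Remaining points / Days left
Remaining = 97 - 41 = 56 points
Required rate = 56 / 6 = 9.33 points/day

9.33 points/day


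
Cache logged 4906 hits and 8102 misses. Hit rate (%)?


Formula: hit rate = hits / (hits + misses) * 100
hit rate = 4906 / (4906 + 8102) * 100
hit rate = 4906 / 13008 * 100
hit rate = 37.72%

37.72%


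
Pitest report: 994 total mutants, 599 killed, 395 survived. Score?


Mutation score = killed / total * 100
Mutation score = 599 / 994 * 100
Mutation score = 60.26%

60.26%


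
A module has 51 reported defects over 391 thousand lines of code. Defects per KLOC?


Defect density = defects / KLOC
Defect density = 51 / 391
Defect density = 0.13 defects/KLOC

0.13 defects/KLOC


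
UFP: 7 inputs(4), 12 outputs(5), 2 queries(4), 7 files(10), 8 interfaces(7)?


UFP = EI*4 + EO*5 + EQ*4 + ILF*10 + EIF*7
UFP = 7*4 + 12*5 + 2*4 + 7*10 + 8*7
UFP = 28 + 60 + 8 + 70 + 56
UFP = 222

222


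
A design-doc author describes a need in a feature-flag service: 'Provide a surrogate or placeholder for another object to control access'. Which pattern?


This matches the Proxy pattern

Proxy


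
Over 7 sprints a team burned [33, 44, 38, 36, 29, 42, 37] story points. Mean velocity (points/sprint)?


Formula: Avg velocity = Total points / Number of sprints
Points: [33, 44, 38, 36, 29, 42, 37]
Sum = 33 + 44 + 38 + 36 + 29 + 42 + 37 = 259
Avg velocity = 259 / 7 = 37.0 points/sprint

37.0 points/sprint


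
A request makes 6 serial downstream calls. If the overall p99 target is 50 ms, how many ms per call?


Formula: per_stage = total_budget / stages
per_stage = 50 / 6
per_stage = 8.33 ms

8.33 ms


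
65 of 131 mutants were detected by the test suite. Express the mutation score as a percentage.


Mutation score = killed / total * 100
Mutation score = 65 / 131 * 100
Mutation score = 49.62%

49.62%


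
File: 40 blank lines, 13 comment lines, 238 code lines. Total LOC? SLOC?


Total LOC = blank + comment + code
Total LOC = 40 + 13 + 238 = 291
SLOC (source only) = code = 238

Total LOC: 291, SLOC: 238


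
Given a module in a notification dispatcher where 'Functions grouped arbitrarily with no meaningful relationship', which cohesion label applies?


Reasoning: Worst: random grouping
Type: Coincidental cohesion

Coincidental cohesion


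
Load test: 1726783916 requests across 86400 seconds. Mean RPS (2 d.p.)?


Formula: throughput = requests / seconds
throughput = 1726783916 / 86400
throughput = 19985.92 requests/second

19985.92 requests/second


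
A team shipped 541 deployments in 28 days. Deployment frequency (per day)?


Formula: deployments per day = releases / days
= 541 / 28
= 19.321 deploys/day
(equivalently, 135.25 deploys/week)

19.321 deploys/day


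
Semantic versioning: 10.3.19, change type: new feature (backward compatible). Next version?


Current: 10.3.19
Change category: 'new feature (backward compatible)' → minor bump
SemVer rule: minor bump → increment MINOR, reset PATCH to 0 (MAJOR unchanged)
New: 10.4.0

10.4.0


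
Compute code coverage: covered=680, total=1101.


Coverage = covered / total * 100
Coverage = 680 / 1101 * 100
Coverage = 61.76%

61.76%


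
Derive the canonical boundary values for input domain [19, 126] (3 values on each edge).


Range: [19, 126]
Boundaries: just below min, min, min+1, max-1, max, just above max
Values: [18, 19, 20, 125, 126, 127]

[18, 19, 20, 125, 126, 127]


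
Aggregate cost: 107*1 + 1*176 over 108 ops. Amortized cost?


Formula: Amortized cost = Total cost / Operations
Total cost = (107 * 1) + (1 * 176)
Total cost = 107 + 176 = 283
Amortized = 283 / 108 = 2.6204

2.6204


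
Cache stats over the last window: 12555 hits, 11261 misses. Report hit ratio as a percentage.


Formula: hit rate = hits / (hits + misses) * 100
hit rate = 12555 / (12555 + 11261) * 100
hit rate = 12555 / 23816 * 100
hit rate = 52.72%

52.72%


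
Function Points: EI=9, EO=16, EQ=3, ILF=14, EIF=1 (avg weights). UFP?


UFP = EI*4 + EO*5 + EQ*4 + ILF*10 + EIF*7
UFP = 9*4 + 16*5 + 3*4 + 14*10 + 1*7
UFP = 36 + 80 + 12 + 140 + 7
UFP = 275

275


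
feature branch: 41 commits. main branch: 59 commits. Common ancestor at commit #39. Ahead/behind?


Common ancestor: commit #39
feature commits after divergence: 41 - 39 = 2
main commits after divergence: 59 - 39 = 20
feature is 2 commits ahead of main
main is 20 commits ahead of feature

feature ahead: 2, main ahead: 20


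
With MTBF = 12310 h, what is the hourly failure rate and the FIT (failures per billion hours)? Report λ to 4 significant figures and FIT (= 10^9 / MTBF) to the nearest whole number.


Formula: λ = 1 / MTBF; FIT = λ × 1e9 = 1e9 / MTBF
λ = 1 / 12310 ≈ 8.123e-05 failures/hour
FIT = 1e9 / 12310 ≈ 81235 failures per 1e9 hours (nearest whole number)

λ = 8.123e-05 /h, FIT = 81235


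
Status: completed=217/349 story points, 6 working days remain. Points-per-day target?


Formula: Required rate = Remaining points / Days left
Remaining = 349 - 217 = 132 points
Required rate = 132 / 6 = 22.0 points/day

22.0 points/day


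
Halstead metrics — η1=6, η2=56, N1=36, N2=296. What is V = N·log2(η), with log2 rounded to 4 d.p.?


Formula: V = N * log2(η), where N = N1 + N2 and η = η1 + η2
η = 6 + 56 = 62
N = 36 + 296 = 332
log2(62) ≈ 5.9542
V = 332 * 5.9542 = 1976.79

1976.79


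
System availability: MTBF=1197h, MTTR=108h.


Availability = MTBF / (MTBF + MTTR)
Availability = 1197 / (1197 + 108)
Availability = 1197 / 1305
Availability = 91.7241%

91.7241%


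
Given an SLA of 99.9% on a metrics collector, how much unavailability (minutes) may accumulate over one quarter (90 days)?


Formula: allowed downtime = period * (100 - SLA) / 100
Period (quarter (90 days)) = 129600 minutes
Unavailability fraction = (100 - 99.9) / 100
Allowed downtime = 129600 * (100 - 99.9) / 100
Allowed downtime = 129.6 minutes

129.6 minutes


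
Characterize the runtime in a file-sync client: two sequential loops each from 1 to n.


Reasoning: sequential dominates: O(n) + O(n) = O(n)
Complexity: O(n)

O(n)


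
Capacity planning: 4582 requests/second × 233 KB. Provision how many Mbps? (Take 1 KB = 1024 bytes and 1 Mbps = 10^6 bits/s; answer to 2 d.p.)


Formula: Mbps = payload_bytes * RPS * 8 / 1e6
Payload per request = 233 KB = 233 * 1024 = 238592 bytes
Total bytes/sec = 238592 * 4582 = 1093228544
Total bits/sec = 1093228544 * 8 = 8745828352
Mbps = 8745828352 / 1e6 = 8745.83

8745.83 Mbps


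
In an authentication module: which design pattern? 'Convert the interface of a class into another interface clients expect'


This matches the Adapter pattern

Adapter


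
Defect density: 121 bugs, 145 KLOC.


Defect density = defects / KLOC
Defect density = 121 / 145
Defect density = 0.834 defects/KLOC

0.834 defects/KLOC


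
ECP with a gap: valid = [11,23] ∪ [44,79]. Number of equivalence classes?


Valid ranges: [11,23] and [44,79]
Class 1: x < 11 — invalid
Class 2: 11 ≤ x ≤ 23 — valid
Class 3: 23 < x < 44 — invalid (gap between ranges)
Class 4: 44 ≤ x ≤ 79 — valid
Class 5: x > 79 — invalid
Total equivalence classes: 5

5 equivalence classes


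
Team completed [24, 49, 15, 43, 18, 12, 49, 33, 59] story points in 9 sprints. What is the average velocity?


Formula: Avg velocity = Total points / Number of sprints
Points: [24, 49, 15, 43, 18, 12, 49, 33, 59]
Sum = 24 + 49 + 15 + 43 + 18 + 12 + 49 + 33 + 59 = 302
Avg velocity = 302 / 9 = 33.56 points/sprint

33.56 points/sprint
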